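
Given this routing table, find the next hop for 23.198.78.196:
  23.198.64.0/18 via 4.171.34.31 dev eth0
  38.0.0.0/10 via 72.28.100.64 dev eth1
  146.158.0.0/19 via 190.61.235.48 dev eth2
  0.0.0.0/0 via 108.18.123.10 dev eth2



Longest prefix match for 23.198.78.196:
  /18 23.198.64.0: MATCH
  /10 38.0.0.0: no
  /19 146.158.0.0: no
  /0 0.0.0.0: MATCH
Selected: next-hop 4.171.34.31 via eth0 (matched /18)


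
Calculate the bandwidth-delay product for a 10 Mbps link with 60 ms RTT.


BDP = bandwidth * RTT
= 10 Mbps * 60 ms
= 10 * 1e6 * 60 / 1000 bits
= 600000 bits
= 75000 bytes
= 73.2422 KB
BDP = 600000 bits (75000 bytes)


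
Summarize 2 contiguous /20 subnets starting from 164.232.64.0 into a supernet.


Original prefix: /20
Number of subnets: 2 = 2^1
New prefix = 20 - 1 = 19
Supernet: 164.232.64.0/19


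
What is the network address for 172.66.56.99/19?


IP:   10101100.01000010.00111000.01100011
Mask: 11111111.11111111.11100000.00000000
AND operation:
Net:  10101100.01000010.00100000.00000000
Network: 172.66.32.0/19


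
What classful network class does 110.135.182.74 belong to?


First octet: 110
Binary: 01101110
0xxxxxxx -> Class A (1-126)
Class A, default mask 255.0.0.0 (/8)


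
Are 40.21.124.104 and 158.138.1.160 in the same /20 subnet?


Mask: 255.255.240.0
40.21.124.104 AND mask = 40.21.112.0
158.138.1.160 AND mask = 158.138.0.0
No, different subnets (40.21.112.0 vs 158.138.0.0)


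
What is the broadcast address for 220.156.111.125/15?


Network: 220.156.0.0/15
Host bits = 17
Set all host bits to 1:
Broadcast: 220.157.255.255


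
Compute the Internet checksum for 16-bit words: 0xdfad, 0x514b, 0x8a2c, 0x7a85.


Sum all words (with carry folding):
+ 0xdfad = 0xdfad
+ 0x514b = 0x30f9
+ 0x8a2c = 0xbb25
+ 0x7a85 = 0x35ab
One's complement: ~0x35ab
Checksum = 0xca54


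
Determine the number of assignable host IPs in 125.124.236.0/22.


Host bits = 32 - 22 = 10
Total addresses = 2^10 = 1024
Usable = total - 2 (network and broadcast)
Usable hosts: 1022


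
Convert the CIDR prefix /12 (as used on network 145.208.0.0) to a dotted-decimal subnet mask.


/12 means 12 network bits, 20 host bits
Binary: 11111111111100000000000000000000
Mask: 255.240.0.0


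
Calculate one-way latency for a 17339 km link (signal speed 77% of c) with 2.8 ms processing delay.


Speed = 0.77 * 3e5 km/s = 231000 km/s
Propagation delay = 17339 / 231000 = 0.0751 s = 75.0606 ms
Processing delay = 2.8 ms
Total one-way latency = 77.8606 ms


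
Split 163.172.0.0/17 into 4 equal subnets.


New prefix = 17 + 2 = 19
Each subnet has 8192 addresses
  163.172.0.0/19
  163.172.32.0/19
  163.172.64.0/19
  163.172.96.0/19
Subnets: 163.172.0.0/19, 163.172.32.0/19, 163.172.64.0/19, 163.172.96.0/19


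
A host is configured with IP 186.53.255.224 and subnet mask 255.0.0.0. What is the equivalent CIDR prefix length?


Binary: 11111111.00000000.00000000.00000000
Count leading 1s
Prefix: /8


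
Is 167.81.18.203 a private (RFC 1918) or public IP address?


RFC 1918 private ranges:
  10.0.0.0/8 (10.0.0.0 - 10.255.255.255)
  172.16.0.0/12 (172.16.0.0 - 172.31.255.255)
  192.168.0.0/16 (192.168.0.0 - 192.168.255.255)
Public (not in any RFC 1918 range)


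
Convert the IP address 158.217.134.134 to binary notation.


158 = 10011110
217 = 11011001
134 = 10000110
134 = 10000110
Binary: 10011110.11011001.10000110.10000110


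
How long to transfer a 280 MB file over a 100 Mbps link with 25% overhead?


Effective throughput = 100 * (1 - 25/100) = 75 Mbps
File size in Mb = 280 * 8 = 2240 Mb
Time = 2240 / 75
Time = 29.8667 seconds


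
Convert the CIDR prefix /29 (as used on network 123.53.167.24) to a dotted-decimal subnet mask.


/29 means 29 network bits, 3 host bits
Binary: 11111111111111111111111111111000
Mask: 255.255.255.248


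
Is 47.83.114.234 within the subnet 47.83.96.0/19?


Subnet network: 47.83.96.0
Test IP AND mask: 47.83.96.0
Yes, 47.83.114.234 is in 47.83.96.0/19


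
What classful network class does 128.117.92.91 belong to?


First octet: 128
Binary: 10000000
10xxxxxx -> Class B (128-191)
Class B, default mask 255.255.0.0 (/16)


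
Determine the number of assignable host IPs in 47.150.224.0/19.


Host bits = 32 - 19 = 13
Total addresses = 2^13 = 8192
Usable = total - 2 (network and broadcast)
Usable hosts: 8190


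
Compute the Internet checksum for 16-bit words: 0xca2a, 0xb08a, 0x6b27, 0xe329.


Sum all words (with carry folding):
+ 0xca2a = 0xca2a
+ 0xb08a = 0x7ab5
+ 0x6b27 = 0xe5dc
+ 0xe329 = 0xc906
One's complement: ~0xc906
Checksum = 0x36f9


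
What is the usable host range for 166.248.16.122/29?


Network: 166.248.16.120
Broadcast: 166.248.16.127
First usable = network + 1
Last usable = broadcast - 1
Range: 166.248.16.121 to 166.248.16.126


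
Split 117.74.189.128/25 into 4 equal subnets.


New prefix = 25 + 2 = 27
Each subnet has 32 addresses
  117.74.189.128/27
  117.74.189.160/27
  117.74.189.192/27
  117.74.189.224/27
Subnets: 117.74.189.128/27, 117.74.189.160/27, 117.74.189.192/27, 117.74.189.224/27


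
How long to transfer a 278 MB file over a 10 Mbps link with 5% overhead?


Effective throughput = 10 * (1 - 5/100) = 9.5 Mbps
File size in Mb = 278 * 8 = 2224 Mb
Time = 2224 / 9.5
Time = 234.1053 seconds


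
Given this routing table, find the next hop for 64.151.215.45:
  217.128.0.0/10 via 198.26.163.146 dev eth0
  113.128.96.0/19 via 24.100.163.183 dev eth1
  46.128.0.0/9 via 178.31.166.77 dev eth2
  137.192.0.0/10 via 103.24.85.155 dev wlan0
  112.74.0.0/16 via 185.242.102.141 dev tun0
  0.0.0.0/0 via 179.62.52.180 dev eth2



Longest prefix match for 64.151.215.45:
  /10 217.128.0.0: no
  /19 113.128.96.0: no
  /9 46.128.0.0: no
  /10 137.192.0.0: no
  /16 112.74.0.0: no
  /0 0.0.0.0: MATCH
Selected: next-hop 179.62.52.180 via eth2 (matched /0)


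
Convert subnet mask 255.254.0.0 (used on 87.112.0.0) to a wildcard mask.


Subnet mask: 255.254.0.0
Wildcard = 255.255.255.255 - subnet mask
255 - 255 = 0
255 - 254 = 1
255 - 0 = 255
255 - 0 = 255
Wildcard: 0.1.255.255


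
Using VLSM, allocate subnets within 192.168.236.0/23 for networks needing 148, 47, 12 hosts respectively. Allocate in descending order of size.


148 hosts -> /24 (254 usable): 192.168.236.0/24
47 hosts -> /26 (62 usable): 192.168.237.0/26
12 hosts -> /28 (14 usable): 192.168.237.64/28
Allocation: 192.168.236.0/24 (148 hosts, 254 usable); 192.168.237.0/26 (47 hosts, 62 usable); 192.168.237.64/28 (12 hosts, 14 usable)


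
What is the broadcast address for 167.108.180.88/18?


Network: 167.108.128.0/18
Host bits = 14
Set all host bits to 1:
Broadcast: 167.108.191.255


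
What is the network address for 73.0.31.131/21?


IP:   01001001.00000000.00011111.10000011
Mask: 11111111.11111111.11111000.00000000
AND operation:
Net:  01001001.00000000.00011000.00000000
Network: 73.0.24.0/21


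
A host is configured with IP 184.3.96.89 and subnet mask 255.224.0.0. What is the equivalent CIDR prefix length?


Binary: 11111111.11100000.00000000.00000000
Count leading 1s
Prefix: /11


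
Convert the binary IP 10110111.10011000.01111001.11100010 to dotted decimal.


10110111 = 183
10011000 = 152
01111001 = 121
11100010 = 226
IP: 183.152.121.226


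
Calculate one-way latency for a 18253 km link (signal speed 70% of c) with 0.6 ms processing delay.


Speed = 0.7 * 3e5 km/s = 210000 km/s
Propagation delay = 18253 / 210000 = 0.0869 s = 86.919 ms
Processing delay = 0.6 ms
Total one-way latency = 87.519 ms


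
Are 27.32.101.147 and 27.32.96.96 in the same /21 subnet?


Mask: 255.255.248.0
27.32.101.147 AND mask = 27.32.96.0
27.32.96.96 AND mask = 27.32.96.0
Yes, same subnet (27.32.96.0)


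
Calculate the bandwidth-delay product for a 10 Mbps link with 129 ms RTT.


BDP = bandwidth * RTT
= 10 Mbps * 129 ms
= 10 * 1e6 * 129 / 1000 bits
= 1290000 bits
= 161250 bytes
= 157.4707 KB
BDP = 1290000 bits (161250 bytes)


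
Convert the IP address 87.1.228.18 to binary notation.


87 = 01010111
1 = 00000001
228 = 11100100
18 = 00010010
Binary: 01010111.00000001.11100100.00010010


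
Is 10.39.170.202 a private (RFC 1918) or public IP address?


RFC 1918 private ranges:
  10.0.0.0/8 (10.0.0.0 - 10.255.255.255)
  172.16.0.0/12 (172.16.0.0 - 172.31.255.255)
  192.168.0.0/16 (192.168.0.0 - 192.168.255.255)
Private (in 10.0.0.0/8)


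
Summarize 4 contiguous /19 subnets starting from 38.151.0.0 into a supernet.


Original prefix: /19
Number of subnets: 4 = 2^2
New prefix = 19 - 2 = 17
Supernet: 38.151.0.0/17


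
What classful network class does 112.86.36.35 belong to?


First octet: 112
Binary: 01110000
0xxxxxxx -> Class A (1-126)
Class A, default mask 255.0.0.0 (/8)


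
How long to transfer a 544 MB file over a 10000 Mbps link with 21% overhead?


Effective throughput = 10000 * (1 - 21/100) = 7900 Mbps
File size in Mb = 544 * 8 = 4352 Mb
Time = 4352 / 7900
Time = 0.5509 seconds


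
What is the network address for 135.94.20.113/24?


IP:   10000111.01011110.00010100.01110001
Mask: 11111111.11111111.11111111.00000000
AND operation:
Net:  10000111.01011110.00010100.00000000
Network: 135.94.20.0/24


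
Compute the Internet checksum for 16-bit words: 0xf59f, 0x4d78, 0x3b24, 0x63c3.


Sum all words (with carry folding):
+ 0xf59f = 0xf59f
+ 0x4d78 = 0x4318
+ 0x3b24 = 0x7e3c
+ 0x63c3 = 0xe1ff
One's complement: ~0xe1ff
Checksum = 0x1e00


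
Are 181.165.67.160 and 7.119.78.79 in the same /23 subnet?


Mask: 255.255.254.0
181.165.67.160 AND mask = 181.165.66.0
7.119.78.79 AND mask = 7.119.78.0
No, different subnets (181.165.66.0 vs 7.119.78.0)


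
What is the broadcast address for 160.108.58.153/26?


Network: 160.108.58.128/26
Host bits = 6
Set all host bits to 1:
Broadcast: 160.108.58.191


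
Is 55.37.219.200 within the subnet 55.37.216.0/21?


Subnet network: 55.37.216.0
Test IP AND mask: 55.37.216.0
Yes, 55.37.219.200 is in 55.37.216.0/21


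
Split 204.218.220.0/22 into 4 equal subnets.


New prefix = 22 + 2 = 24
Each subnet has 256 addresses
  204.218.220.0/24
  204.218.221.0/24
  204.218.222.0/24
  204.218.223.0/24
Subnets: 204.218.220.0/24, 204.218.221.0/24, 204.218.222.0/24, 204.218.223.0/24


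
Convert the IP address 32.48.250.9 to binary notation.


32 = 00100000
48 = 00110000
250 = 11111010
9 = 00001001
Binary: 00100000.00110000.11111010.00001001


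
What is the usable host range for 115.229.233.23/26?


Network: 115.229.233.0
Broadcast: 115.229.233.63
First usable = network + 1
Last usable = broadcast - 1
Range: 115.229.233.1 to 115.229.233.62


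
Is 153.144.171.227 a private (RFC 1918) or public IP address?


RFC 1918 private ranges:
  10.0.0.0/8 (10.0.0.0 - 10.255.255.255)
  172.16.0.0/12 (172.16.0.0 - 172.31.255.255)
  192.168.0.0/16 (192.168.0.0 - 192.168.255.255)
Public (not in any RFC 1918 range)


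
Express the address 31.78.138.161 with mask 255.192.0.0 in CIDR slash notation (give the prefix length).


Binary: 11111111.11000000.00000000.00000000
Count leading 1s
Prefix: /10


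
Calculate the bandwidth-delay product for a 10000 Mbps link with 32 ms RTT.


BDP = bandwidth * RTT
= 10000 Mbps * 32 ms
= 10000 * 1e6 * 32 / 1000 bits
= 320000000 bits
= 40000000 bytes
= 39062.5 KB
BDP = 320000000 bits (40000000 bytes)


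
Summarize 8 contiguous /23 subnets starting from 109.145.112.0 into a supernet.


Original prefix: /23
Number of subnets: 8 = 2^3
New prefix = 23 - 3 = 20
Supernet: 109.145.112.0/20


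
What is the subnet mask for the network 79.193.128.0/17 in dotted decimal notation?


/17 means 17 network bits, 15 host bits
Binary: 11111111111111111000000000000000
Mask: 255.255.128.0


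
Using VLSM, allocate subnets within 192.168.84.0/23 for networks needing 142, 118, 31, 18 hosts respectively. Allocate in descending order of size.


142 hosts -> /24 (254 usable): 192.168.84.0/24
118 hosts -> /25 (126 usable): 192.168.85.0/25
31 hosts -> /26 (62 usable): 192.168.85.128/26
18 hosts -> /27 (30 usable): 192.168.85.192/27
Allocation: 192.168.84.0/24 (142 hosts, 254 usable); 192.168.85.0/25 (118 hosts, 126 usable); 192.168.85.128/26 (31 hosts, 62 usable); 192.168.85.192/27 (18 hosts, 30 usable)


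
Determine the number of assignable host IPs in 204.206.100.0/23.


Host bits = 32 - 23 = 9
Total addresses = 2^9 = 512
Usable = total - 2 (network and broadcast)
Usable hosts: 510


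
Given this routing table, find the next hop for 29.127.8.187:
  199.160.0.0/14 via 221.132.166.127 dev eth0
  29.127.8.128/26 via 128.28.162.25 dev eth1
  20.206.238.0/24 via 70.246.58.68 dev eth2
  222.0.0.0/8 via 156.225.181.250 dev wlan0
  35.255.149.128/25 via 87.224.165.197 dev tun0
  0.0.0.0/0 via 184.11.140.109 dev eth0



Longest prefix match for 29.127.8.187:
  /14 199.160.0.0: no
  /26 29.127.8.128: MATCH
  /24 20.206.238.0: no
  /8 222.0.0.0: no
  /25 35.255.149.128: no
  /0 0.0.0.0: MATCH
Selected: next-hop 128.28.162.25 via eth1 (matched /26)


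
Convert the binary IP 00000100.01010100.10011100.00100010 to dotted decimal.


00000100 = 4
01010100 = 84
10011100 = 156
00100010 = 34
IP: 4.84.156.34


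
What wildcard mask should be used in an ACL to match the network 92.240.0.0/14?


Subnet mask: 255.252.0.0
Wildcard = 255.255.255.255 - subnet mask
255 - 255 = 0
255 - 252 = 3
255 - 0 = 255
255 - 0 = 255
Wildcard: 0.3.255.255


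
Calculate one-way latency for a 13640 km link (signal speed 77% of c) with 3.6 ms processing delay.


Speed = 0.77 * 3e5 km/s = 231000 km/s
Propagation delay = 13640 / 231000 = 0.059 s = 59.0476 ms
Processing delay = 3.6 ms
Total one-way latency = 62.6476 ms


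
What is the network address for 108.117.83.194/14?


IP:   01101100.01110101.01010011.11000010
Mask: 11111111.11111100.00000000.00000000
AND operation:
Net:  01101100.01110100.00000000.00000000
Network: 108.116.0.0/14


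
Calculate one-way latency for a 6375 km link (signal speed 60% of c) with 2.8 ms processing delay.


Speed = 0.6 * 3e5 km/s = 180000 km/s
Propagation delay = 6375 / 180000 = 0.0354 s = 35.4167 ms
Processing delay = 2.8 ms
Total one-way latency = 38.2167 ms


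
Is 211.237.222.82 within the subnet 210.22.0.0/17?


Subnet network: 210.22.0.0
Test IP AND mask: 211.237.128.0
No, 211.237.222.82 is not in 210.22.0.0/17


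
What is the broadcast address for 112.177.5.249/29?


Network: 112.177.5.248/29
Host bits = 3
Set all host bits to 1:
Broadcast: 112.177.5.255


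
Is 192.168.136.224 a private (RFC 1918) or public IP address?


RFC 1918 private ranges:
  10.0.0.0/8 (10.0.0.0 - 10.255.255.255)
  172.16.0.0/12 (172.16.0.0 - 172.31.255.255)
  192.168.0.0/16 (192.168.0.0 - 192.168.255.255)
Private (in 192.168.0.0/16)


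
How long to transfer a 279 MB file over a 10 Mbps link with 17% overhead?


Effective throughput = 10 * (1 - 17/100) = 8.3 Mbps
File size in Mb = 279 * 8 = 2232 Mb
Time = 2232 / 8.3
Time = 268.9157 seconds


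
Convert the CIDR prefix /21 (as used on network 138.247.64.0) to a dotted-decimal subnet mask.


/21 means 21 network bits, 11 host bits
Binary: 11111111111111111111100000000000
Mask: 255.255.248.0


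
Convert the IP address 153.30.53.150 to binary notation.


153 = 10011001
30 = 00011110
53 = 00110101
150 = 10010110
Binary: 10011001.00011110.00110101.10010110


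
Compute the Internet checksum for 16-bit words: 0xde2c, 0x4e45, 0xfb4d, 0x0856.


Sum all words (with carry folding):
+ 0xde2c = 0xde2c
+ 0x4e45 = 0x2c72
+ 0xfb4d = 0x27c0
+ 0x0856 = 0x3016
One's complement: ~0x3016
Checksum = 0xcfe9


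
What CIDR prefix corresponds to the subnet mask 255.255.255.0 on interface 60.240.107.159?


Binary: 11111111.11111111.11111111.00000000
Count leading 1s
Prefix: /24


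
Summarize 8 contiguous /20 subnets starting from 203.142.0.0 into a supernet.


Original prefix: /20
Number of subnets: 8 = 2^3
New prefix = 20 - 3 = 17
Supernet: 203.142.0.0/17


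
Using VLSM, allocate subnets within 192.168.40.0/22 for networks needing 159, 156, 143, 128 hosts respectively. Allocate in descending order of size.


159 hosts -> /24 (254 usable): 192.168.40.0/24
156 hosts -> /24 (254 usable): 192.168.41.0/24
143 hosts -> /24 (254 usable): 192.168.42.0/24
128 hosts -> /24 (254 usable): 192.168.43.0/24
Allocation: 192.168.40.0/24 (159 hosts, 254 usable); 192.168.41.0/24 (156 hosts, 254 usable); 192.168.42.0/24 (143 hosts, 254 usable); 192.168.43.0/24 (128 hosts, 254 usable)


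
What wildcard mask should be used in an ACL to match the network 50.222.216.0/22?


Subnet mask: 255.255.252.0
Wildcard = 255.255.255.255 - subnet mask
255 - 255 = 0
255 - 255 = 0
255 - 252 = 3
255 - 0 = 255
Wildcard: 0.0.3.255


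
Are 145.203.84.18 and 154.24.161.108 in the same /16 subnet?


Mask: 255.255.0.0
145.203.84.18 AND mask = 145.203.0.0
154.24.161.108 AND mask = 154.24.0.0
No, different subnets (145.203.0.0 vs 154.24.0.0)


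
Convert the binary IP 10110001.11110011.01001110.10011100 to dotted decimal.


10110001 = 177
11110011 = 243
01001110 = 78
10011100 = 156
IP: 177.243.78.156


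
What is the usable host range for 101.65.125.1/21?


Network: 101.65.120.0
Broadcast: 101.65.127.255
First usable = network + 1
Last usable = broadcast - 1
Range: 101.65.120.1 to 101.65.127.254


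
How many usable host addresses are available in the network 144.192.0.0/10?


Host bits = 32 - 10 = 22
Total addresses = 2^22 = 4194304
Usable = total - 2 (network and broadcast)
Usable hosts: 4194302


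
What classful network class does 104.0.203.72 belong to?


First octet: 104
Binary: 01101000
0xxxxxxx -> Class A (1-126)
Class A, default mask 255.0.0.0 (/8)


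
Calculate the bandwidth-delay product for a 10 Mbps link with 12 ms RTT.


BDP = bandwidth * RTT
= 10 Mbps * 12 ms
= 10 * 1e6 * 12 / 1000 bits
= 120000 bits
= 15000 bytes
= 14.6484 KB
BDP = 120000 bits (15000 bytes)


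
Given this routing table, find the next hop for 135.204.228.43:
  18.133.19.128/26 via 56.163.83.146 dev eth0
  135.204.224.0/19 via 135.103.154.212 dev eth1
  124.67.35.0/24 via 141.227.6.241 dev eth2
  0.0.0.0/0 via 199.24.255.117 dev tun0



Longest prefix match for 135.204.228.43:
  /26 18.133.19.128: no
  /19 135.204.224.0: MATCH
  /24 124.67.35.0: no
  /0 0.0.0.0: MATCH
Selected: next-hop 135.103.154.212 via eth1 (matched /19)


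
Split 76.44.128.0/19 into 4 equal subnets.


New prefix = 19 + 2 = 21
Each subnet has 2048 addresses
  76.44.128.0/21
  76.44.136.0/21
  76.44.144.0/21
  76.44.152.0/21
Subnets: 76.44.128.0/21, 76.44.136.0/21, 76.44.144.0/21, 76.44.152.0/21


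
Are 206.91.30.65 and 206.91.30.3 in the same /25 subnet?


Mask: 255.255.255.128
206.91.30.65 AND mask = 206.91.30.0
206.91.30.3 AND mask = 206.91.30.0
Yes, same subnet (206.91.30.0)


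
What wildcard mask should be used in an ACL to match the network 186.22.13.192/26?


Subnet mask: 255.255.255.192
Wildcard = 255.255.255.255 - subnet mask
255 - 255 = 0
255 - 255 = 0
255 - 255 = 0
255 - 192 = 63
Wildcard: 0.0.0.63


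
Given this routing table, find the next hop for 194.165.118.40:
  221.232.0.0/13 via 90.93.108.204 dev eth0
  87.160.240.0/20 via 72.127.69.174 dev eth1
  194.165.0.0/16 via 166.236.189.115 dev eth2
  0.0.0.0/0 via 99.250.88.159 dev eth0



Longest prefix match for 194.165.118.40:
  /13 221.232.0.0: no
  /20 87.160.240.0: no
  /16 194.165.0.0: MATCH
  /0 0.0.0.0: MATCH
Selected: next-hop 166.236.189.115 via eth2 (matched /16)


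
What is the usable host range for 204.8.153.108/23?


Network: 204.8.152.0
Broadcast: 204.8.153.255
First usable = network + 1
Last usable = broadcast - 1
Range: 204.8.152.1 to 204.8.153.254


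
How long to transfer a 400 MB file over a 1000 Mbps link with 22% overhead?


Effective throughput = 1000 * (1 - 22/100) = 780 Mbps
File size in Mb = 400 * 8 = 3200 Mb
Time = 3200 / 780
Time = 4.1026 seconds


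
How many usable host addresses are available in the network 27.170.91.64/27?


Host bits = 32 - 27 = 5
Total addresses = 2^5 = 32
Usable = total - 2 (network and broadcast)
Usable hosts: 30


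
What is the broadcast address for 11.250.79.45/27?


Network: 11.250.79.32/27
Host bits = 5
Set all host bits to 1:
Broadcast: 11.250.79.63


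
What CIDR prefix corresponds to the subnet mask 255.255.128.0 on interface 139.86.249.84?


Binary: 11111111.11111111.10000000.00000000
Count leading 1s
Prefix: /17


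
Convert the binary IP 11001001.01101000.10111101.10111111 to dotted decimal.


11001001 = 201
01101000 = 104
10111101 = 189
10111111 = 191
IP: 201.104.189.191


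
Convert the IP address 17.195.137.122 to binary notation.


17 = 00010001
195 = 11000011
137 = 10001001
122 = 01111010
Binary: 00010001.11000011.10001001.01111010


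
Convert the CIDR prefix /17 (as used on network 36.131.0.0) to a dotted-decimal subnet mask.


/17 means 17 network bits, 15 host bits
Binary: 11111111111111111000000000000000
Mask: 255.255.128.0


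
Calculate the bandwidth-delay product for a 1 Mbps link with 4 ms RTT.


BDP = bandwidth * RTT
= 1 Mbps * 4 ms
= 1 * 1e6 * 4 / 1000 bits
= 4000 bits
= 500 bytes
BDP = 4000 bits (500 bytes)


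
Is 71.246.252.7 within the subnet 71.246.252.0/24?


Subnet network: 71.246.252.0
Test IP AND mask: 71.246.252.0
Yes, 71.246.252.7 is in 71.246.252.0/24


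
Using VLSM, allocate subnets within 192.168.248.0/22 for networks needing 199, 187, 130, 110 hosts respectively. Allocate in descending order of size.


199 hosts -> /24 (254 usable): 192.168.248.0/24
187 hosts -> /24 (254 usable): 192.168.249.0/24
130 hosts -> /24 (254 usable): 192.168.250.0/24
110 hosts -> /25 (126 usable): 192.168.251.0/25
Allocation: 192.168.248.0/24 (199 hosts, 254 usable); 192.168.249.0/24 (187 hosts, 254 usable); 192.168.250.0/24 (130 hosts, 254 usable); 192.168.251.0/25 (110 hosts, 126 usable)


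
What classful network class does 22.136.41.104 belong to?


First octet: 22
Binary: 00010110
0xxxxxxx -> Class A (1-126)
Class A, default mask 255.0.0.0 (/8)


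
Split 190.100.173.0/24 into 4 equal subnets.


New prefix = 24 + 2 = 26
Each subnet has 64 addresses
  190.100.173.0/26
  190.100.173.64/26
  190.100.173.128/26
  190.100.173.192/26
Subnets: 190.100.173.0/26, 190.100.173.64/26, 190.100.173.128/26, 190.100.173.192/26


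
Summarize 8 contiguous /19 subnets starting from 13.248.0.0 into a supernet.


Original prefix: /19
Number of subnets: 8 = 2^3
New prefix = 19 - 3 = 16
Supernet: 13.248.0.0/16


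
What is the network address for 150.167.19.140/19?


IP:   10010110.10100111.00010011.10001100
Mask: 11111111.11111111.11100000.00000000
AND operation:
Net:  10010110.10100111.00000000.00000000
Network: 150.167.0.0/19


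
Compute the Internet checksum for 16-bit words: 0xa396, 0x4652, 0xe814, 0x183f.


Sum all words (with carry folding):
+ 0xa396 = 0xa396
+ 0x4652 = 0xe9e8
+ 0xe814 = 0xd1fd
+ 0x183f = 0xea3c
One's complement: ~0xea3c
Checksum = 0x15c3


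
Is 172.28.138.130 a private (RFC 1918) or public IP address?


RFC 1918 private ranges:
  10.0.0.0/8 (10.0.0.0 - 10.255.255.255)
  172.16.0.0/12 (172.16.0.0 - 172.31.255.255)
  192.168.0.0/16 (192.168.0.0 - 192.168.255.255)
Private (in 172.16.0.0/12)


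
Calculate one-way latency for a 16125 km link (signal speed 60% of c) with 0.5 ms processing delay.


Speed = 0.6 * 3e5 km/s = 180000 km/s
Propagation delay = 16125 / 180000 = 0.0896 s = 89.5833 ms
Processing delay = 0.5 ms
Total one-way latency = 90.0833 ms


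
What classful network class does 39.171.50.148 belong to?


First octet: 39
Binary: 00100111
0xxxxxxx -> Class A (1-126)
Class A, default mask 255.0.0.0 (/8)


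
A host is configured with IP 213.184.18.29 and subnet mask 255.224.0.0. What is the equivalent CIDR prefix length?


Binary: 11111111.11100000.00000000.00000000
Count leading 1s
Prefix: /11


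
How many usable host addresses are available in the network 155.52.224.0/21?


Host bits = 32 - 21 = 11
Total addresses = 2^11 = 2048
Usable = total - 2 (network and broadcast)
Usable hosts: 2046


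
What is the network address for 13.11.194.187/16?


IP:   00001101.00001011.11000010.10111011
Mask: 11111111.11111111.00000000.00000000
AND operation:
Net:  00001101.00001011.00000000.00000000
Network: 13.11.0.0/16


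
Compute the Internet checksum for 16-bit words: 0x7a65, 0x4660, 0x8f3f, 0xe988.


Sum all words (with carry folding):
+ 0x7a65 = 0x7a65
+ 0x4660 = 0xc0c5
+ 0x8f3f = 0x5005
+ 0xe988 = 0x398e
One's complement: ~0x398e
Checksum = 0xc671


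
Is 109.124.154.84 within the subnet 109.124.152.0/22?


Subnet network: 109.124.152.0
Test IP AND mask: 109.124.152.0
Yes, 109.124.154.84 is in 109.124.152.0/22


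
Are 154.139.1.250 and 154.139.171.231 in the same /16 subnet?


Mask: 255.255.0.0
154.139.1.250 AND mask = 154.139.0.0
154.139.171.231 AND mask = 154.139.0.0
Yes, same subnet (154.139.0.0)


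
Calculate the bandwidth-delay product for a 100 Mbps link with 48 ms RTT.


BDP = bandwidth * RTT
= 100 Mbps * 48 ms
= 100 * 1e6 * 48 / 1000 bits
= 4800000 bits
= 600000 bytes
= 585.9375 KB
BDP = 4800000 bits (600000 bytes)


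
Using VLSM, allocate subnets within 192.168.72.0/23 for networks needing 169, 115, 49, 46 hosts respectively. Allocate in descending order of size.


169 hosts -> /24 (254 usable): 192.168.72.0/24
115 hosts -> /25 (126 usable): 192.168.73.0/25
49 hosts -> /26 (62 usable): 192.168.73.128/26
46 hosts -> /26 (62 usable): 192.168.73.192/26
Allocation: 192.168.72.0/24 (169 hosts, 254 usable); 192.168.73.0/25 (115 hosts, 126 usable); 192.168.73.128/26 (49 hosts, 62 usable); 192.168.73.192/26 (46 hosts, 62 usable)


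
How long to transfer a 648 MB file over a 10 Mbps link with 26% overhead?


Effective throughput = 10 * (1 - 26/100) = 7.4 Mbps
File size in Mb = 648 * 8 = 5184 Mb
Time = 5184 / 7.4
Time = 700.5405 seconds


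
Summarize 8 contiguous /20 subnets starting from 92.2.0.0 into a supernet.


Original prefix: /20
Number of subnets: 8 = 2^3
New prefix = 20 - 3 = 17
Supernet: 92.2.0.0/17


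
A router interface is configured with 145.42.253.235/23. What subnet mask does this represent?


/23 means 23 network bits, 9 host bits
Binary: 11111111111111111111111000000000
Mask: 255.255.254.0


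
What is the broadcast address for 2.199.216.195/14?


Network: 2.196.0.0/14
Host bits = 18
Set all host bits to 1:
Broadcast: 2.199.255.255


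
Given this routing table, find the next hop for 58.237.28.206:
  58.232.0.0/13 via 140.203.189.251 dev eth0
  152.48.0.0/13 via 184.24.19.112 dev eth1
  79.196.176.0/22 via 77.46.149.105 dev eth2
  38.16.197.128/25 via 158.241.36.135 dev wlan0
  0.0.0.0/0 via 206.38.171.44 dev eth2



Longest prefix match for 58.237.28.206:
  /13 58.232.0.0: MATCH
  /13 152.48.0.0: no
  /22 79.196.176.0: no
  /25 38.16.197.128: no
  /0 0.0.0.0: MATCH
Selected: next-hop 140.203.189.251 via eth0 (matched /13)


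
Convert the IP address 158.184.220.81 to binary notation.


158 = 10011110
184 = 10111000
220 = 11011100
81 = 01010001
Binary: 10011110.10111000.11011100.01010001


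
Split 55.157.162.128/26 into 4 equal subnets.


New prefix = 26 + 2 = 28
Each subnet has 16 addresses
  55.157.162.128/28
  55.157.162.144/28
  55.157.162.160/28
  55.157.162.176/28
Subnets: 55.157.162.128/28, 55.157.162.144/28, 55.157.162.160/28, 55.157.162.176/28


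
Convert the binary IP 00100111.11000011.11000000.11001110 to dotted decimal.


00100111 = 39
11000011 = 195
11000000 = 192
11001110 = 206
IP: 39.195.192.206


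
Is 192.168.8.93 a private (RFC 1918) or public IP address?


RFC 1918 private ranges:
  10.0.0.0/8 (10.0.0.0 - 10.255.255.255)
  172.16.0.0/12 (172.16.0.0 - 172.31.255.255)
  192.168.0.0/16 (192.168.0.0 - 192.168.255.255)
Private (in 192.168.0.0/16)


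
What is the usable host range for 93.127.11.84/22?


Network: 93.127.8.0
Broadcast: 93.127.11.255
First usable = network + 1
Last usable = broadcast - 1
Range: 93.127.8.1 to 93.127.11.254


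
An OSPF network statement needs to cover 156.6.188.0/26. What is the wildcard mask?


Subnet mask: 255.255.255.192
Wildcard = 255.255.255.255 - subnet mask
255 - 255 = 0
255 - 255 = 0
255 - 255 = 0
255 - 192 = 63
Wildcard: 0.0.0.63


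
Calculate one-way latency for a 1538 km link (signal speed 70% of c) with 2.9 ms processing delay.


Speed = 0.7 * 3e5 km/s = 210000 km/s
Propagation delay = 1538 / 210000 = 0.0073 s = 7.3238 ms
Processing delay = 2.9 ms
Total one-way latency = 10.2238 ms


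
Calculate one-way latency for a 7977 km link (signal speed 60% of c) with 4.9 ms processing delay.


Speed = 0.6 * 3e5 km/s = 180000 km/s
Propagation delay = 7977 / 180000 = 0.0443 s = 44.3167 ms
Processing delay = 4.9 ms
Total one-way latency = 49.2167 ms


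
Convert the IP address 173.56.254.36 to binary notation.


173 = 10101101
56 = 00111000
254 = 11111110
36 = 00100100
Binary: 10101101.00111000.11111110.00100100


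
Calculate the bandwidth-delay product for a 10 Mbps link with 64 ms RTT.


BDP = bandwidth * RTT
= 10 Mbps * 64 ms
= 10 * 1e6 * 64 / 1000 bits
= 640000 bits
= 80000 bytes
= 78.125 KB
BDP = 640000 bits (80000 bytes)


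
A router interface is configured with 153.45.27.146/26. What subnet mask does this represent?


/26 means 26 network bits, 6 host bits
Binary: 11111111111111111111111111000000
Mask: 255.255.255.192


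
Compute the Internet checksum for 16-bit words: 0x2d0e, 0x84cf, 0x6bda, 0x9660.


Sum all words (with carry folding):
+ 0x2d0e = 0x2d0e
+ 0x84cf = 0xb1dd
+ 0x6bda = 0x1db8
+ 0x9660 = 0xb418
One's complement: ~0xb418
Checksum = 0x4be7


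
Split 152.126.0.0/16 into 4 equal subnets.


New prefix = 16 + 2 = 18
Each subnet has 16384 addresses
  152.126.0.0/18
  152.126.64.0/18
  152.126.128.0/18
  152.126.192.0/18
Subnets: 152.126.0.0/18, 152.126.64.0/18, 152.126.128.0/18, 152.126.192.0/18


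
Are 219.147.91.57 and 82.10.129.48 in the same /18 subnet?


Mask: 255.255.192.0
219.147.91.57 AND mask = 219.147.64.0
82.10.129.48 AND mask = 82.10.128.0
No, different subnets (219.147.64.0 vs 82.10.128.0)


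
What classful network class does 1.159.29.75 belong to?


First octet: 1
Binary: 00000001
0xxxxxxx -> Class A (1-126)
Class A, default mask 255.0.0.0 (/8)


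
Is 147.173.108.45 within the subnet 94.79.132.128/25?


Subnet network: 94.79.132.128
Test IP AND mask: 147.173.108.0
No, 147.173.108.45 is not in 94.79.132.128/25


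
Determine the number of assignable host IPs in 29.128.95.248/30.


Host bits = 32 - 30 = 2
Total addresses = 2^2 = 4
Usable = total - 2 (network and broadcast)
Usable hosts: 2


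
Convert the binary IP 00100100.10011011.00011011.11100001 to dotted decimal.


00100100 = 36
10011011 = 155
00011011 = 27
11100001 = 225
IP: 36.155.27.225


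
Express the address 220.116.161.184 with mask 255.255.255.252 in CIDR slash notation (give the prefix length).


Binary: 11111111.11111111.11111111.11111100
Count leading 1s
Prefix: /30


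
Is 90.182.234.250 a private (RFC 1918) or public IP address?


RFC 1918 private ranges:
  10.0.0.0/8 (10.0.0.0 - 10.255.255.255)
  172.16.0.0/12 (172.16.0.0 - 172.31.255.255)
  192.168.0.0/16 (192.168.0.0 - 192.168.255.255)
Public (not in any RFC 1918 range)


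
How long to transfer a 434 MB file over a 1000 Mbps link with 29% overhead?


Effective throughput = 1000 * (1 - 29/100) = 710 Mbps
File size in Mb = 434 * 8 = 3472 Mb
Time = 3472 / 710
Time = 4.8901 seconds


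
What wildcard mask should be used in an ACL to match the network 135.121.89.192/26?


Subnet mask: 255.255.255.192
Wildcard = 255.255.255.255 - subnet mask
255 - 255 = 0
255 - 255 = 0
255 - 255 = 0
255 - 192 = 63
Wildcard: 0.0.0.63


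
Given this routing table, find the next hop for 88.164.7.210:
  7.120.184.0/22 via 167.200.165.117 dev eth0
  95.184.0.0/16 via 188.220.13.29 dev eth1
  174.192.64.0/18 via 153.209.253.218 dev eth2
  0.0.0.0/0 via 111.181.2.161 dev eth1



Longest prefix match for 88.164.7.210:
  /22 7.120.184.0: no
  /16 95.184.0.0: no
  /18 174.192.64.0: no
  /0 0.0.0.0: MATCH
Selected: next-hop 111.181.2.161 via eth1 (matched /0)


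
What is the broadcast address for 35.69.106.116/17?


Network: 35.69.0.0/17
Host bits = 15
Set all host bits to 1:
Broadcast: 35.69.127.255


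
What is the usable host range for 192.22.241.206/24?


Network: 192.22.241.0
Broadcast: 192.22.241.255
First usable = network + 1
Last usable = broadcast - 1
Range: 192.22.241.1 to 192.22.241.254


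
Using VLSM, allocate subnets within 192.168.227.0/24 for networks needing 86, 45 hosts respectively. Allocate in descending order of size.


86 hosts -> /25 (126 usable): 192.168.227.0/25
45 hosts -> /26 (62 usable): 192.168.227.128/26
Allocation: 192.168.227.0/25 (86 hosts, 126 usable); 192.168.227.128/26 (45 hosts, 62 usable)


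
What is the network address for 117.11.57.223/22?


IP:   01110101.00001011.00111001.11011111
Mask: 11111111.11111111.11111100.00000000
AND operation:
Net:  01110101.00001011.00111000.00000000
Network: 117.11.56.0/22


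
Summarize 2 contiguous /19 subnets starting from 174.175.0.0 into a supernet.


Original prefix: /19
Number of subnets: 2 = 2^1
New prefix = 19 - 1 = 18
Supernet: 174.175.0.0/18


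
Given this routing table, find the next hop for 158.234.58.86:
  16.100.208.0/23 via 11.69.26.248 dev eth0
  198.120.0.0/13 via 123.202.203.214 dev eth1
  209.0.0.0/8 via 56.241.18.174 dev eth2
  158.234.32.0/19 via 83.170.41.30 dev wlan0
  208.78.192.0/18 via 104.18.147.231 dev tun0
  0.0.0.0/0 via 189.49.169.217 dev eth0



Longest prefix match for 158.234.58.86:
  /23 16.100.208.0: no
  /13 198.120.0.0: no
  /8 209.0.0.0: no
  /19 158.234.32.0: MATCH
  /18 208.78.192.0: no
  /0 0.0.0.0: MATCH
Selected: next-hop 83.170.41.30 via wlan0 (matched /19)


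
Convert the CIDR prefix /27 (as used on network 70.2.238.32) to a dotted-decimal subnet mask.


/27 means 27 network bits, 5 host bits
Binary: 11111111111111111111111111100000
Mask: 255.255.255.224


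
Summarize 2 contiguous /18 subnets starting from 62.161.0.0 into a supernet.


Original prefix: /18
Number of subnets: 2 = 2^1
New prefix = 18 - 1 = 17
Supernet: 62.161.0.0/17


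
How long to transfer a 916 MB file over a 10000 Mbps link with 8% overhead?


Effective throughput = 10000 * (1 - 8/100) = 9200 Mbps
File size in Mb = 916 * 8 = 7328 Mb
Time = 7328 / 9200
Time = 0.7965 seconds


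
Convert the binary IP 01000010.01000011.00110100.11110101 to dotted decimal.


01000010 = 66
01000011 = 67
00110100 = 52
11110101 = 245
IP: 66.67.52.245


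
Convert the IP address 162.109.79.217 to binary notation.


162 = 10100010
109 = 01101101
79 = 01001111
217 = 11011001
Binary: 10100010.01101101.01001111.11011001


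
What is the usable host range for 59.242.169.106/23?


Network: 59.242.168.0
Broadcast: 59.242.169.255
First usable = network + 1
Last usable = broadcast - 1
Range: 59.242.168.1 to 59.242.169.254


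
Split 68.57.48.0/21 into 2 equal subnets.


New prefix = 21 + 1 = 22
Each subnet has 1024 addresses
  68.57.48.0/22
  68.57.52.0/22
Subnets: 68.57.48.0/22, 68.57.52.0/22


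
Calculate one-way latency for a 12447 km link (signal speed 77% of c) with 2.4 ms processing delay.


Speed = 0.77 * 3e5 km/s = 231000 km/s
Propagation delay = 12447 / 231000 = 0.0539 s = 53.8831 ms
Processing delay = 2.4 ms
Total one-way latency = 56.2831 ms


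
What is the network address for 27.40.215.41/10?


IP:   00011011.00101000.11010111.00101001
Mask: 11111111.11000000.00000000.00000000
AND operation:
Net:  00011011.00000000.00000000.00000000
Network: 27.0.0.0/10


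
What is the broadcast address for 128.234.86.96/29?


Network: 128.234.86.96/29
Host bits = 3
Set all host bits to 1:
Broadcast: 128.234.86.103


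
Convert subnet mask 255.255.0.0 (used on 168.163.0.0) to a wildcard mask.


Subnet mask: 255.255.0.0
Wildcard = 255.255.255.255 - subnet mask
255 - 255 = 0
255 - 255 = 0
255 - 0 = 255
255 - 0 = 255
Wildcard: 0.0.255.255


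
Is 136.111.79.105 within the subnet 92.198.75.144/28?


Subnet network: 92.198.75.144
Test IP AND mask: 136.111.79.96
No, 136.111.79.105 is not in 92.198.75.144/28


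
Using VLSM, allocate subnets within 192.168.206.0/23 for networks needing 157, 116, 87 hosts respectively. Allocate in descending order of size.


157 hosts -> /24 (254 usable): 192.168.206.0/24
116 hosts -> /25 (126 usable): 192.168.207.0/25
87 hosts -> /25 (126 usable): 192.168.207.128/25
Allocation: 192.168.206.0/24 (157 hosts, 254 usable); 192.168.207.0/25 (116 hosts, 126 usable); 192.168.207.128/25 (87 hosts, 126 usable)


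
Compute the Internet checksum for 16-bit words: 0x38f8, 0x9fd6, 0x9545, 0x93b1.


Sum all words (with carry folding):
+ 0x38f8 = 0x38f8
+ 0x9fd6 = 0xd8ce
+ 0x9545 = 0x6e14
+ 0x93b1 = 0x01c6
One's complement: ~0x01c6
Checksum = 0xfe39


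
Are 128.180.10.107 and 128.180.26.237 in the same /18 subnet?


Mask: 255.255.192.0
128.180.10.107 AND mask = 128.180.0.0
128.180.26.237 AND mask = 128.180.0.0
Yes, same subnet (128.180.0.0)


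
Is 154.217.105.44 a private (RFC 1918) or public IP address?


RFC 1918 private ranges:
  10.0.0.0/8 (10.0.0.0 - 10.255.255.255)
  172.16.0.0/12 (172.16.0.0 - 172.31.255.255)
  192.168.0.0/16 (192.168.0.0 - 192.168.255.255)
Public (not in any RFC 1918 range)


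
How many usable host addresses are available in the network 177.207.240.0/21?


Host bits = 32 - 21 = 11
Total addresses = 2^11 = 2048
Usable = total - 2 (network and broadcast)
Usable hosts: 2046


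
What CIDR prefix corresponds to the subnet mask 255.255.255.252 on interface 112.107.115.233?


Binary: 11111111.11111111.11111111.11111100
Count leading 1s
Prefix: /30


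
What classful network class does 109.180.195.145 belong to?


First octet: 109
Binary: 01101101
0xxxxxxx -> Class A (1-126)
Class A, default mask 255.0.0.0 (/8)


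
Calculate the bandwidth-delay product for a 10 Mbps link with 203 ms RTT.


BDP = bandwidth * RTT
= 10 Mbps * 203 ms
= 10 * 1e6 * 203 / 1000 bits
= 2030000 bits
= 253750 bytes
= 247.8027 KB
BDP = 2030000 bits (253750 bytes)


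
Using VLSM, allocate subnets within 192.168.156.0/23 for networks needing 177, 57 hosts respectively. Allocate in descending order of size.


177 hosts -> /24 (254 usable): 192.168.156.0/24
57 hosts -> /26 (62 usable): 192.168.157.0/26
Allocation: 192.168.156.0/24 (177 hosts, 254 usable); 192.168.157.0/26 (57 hosts, 62 usable)


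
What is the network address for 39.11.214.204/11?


IP:   00100111.00001011.11010110.11001100
Mask: 11111111.11100000.00000000.00000000
AND operation:
Net:  00100111.00000000.00000000.00000000
Network: 39.0.0.0/11


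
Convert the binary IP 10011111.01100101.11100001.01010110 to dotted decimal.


10011111 = 159
01100101 = 101
11100001 = 225
01010110 = 86
IP: 159.101.225.86


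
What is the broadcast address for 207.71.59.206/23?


Network: 207.71.58.0/23
Host bits = 9
Set all host bits to 1:
Broadcast: 207.71.59.255


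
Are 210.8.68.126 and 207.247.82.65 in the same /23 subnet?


Mask: 255.255.254.0
210.8.68.126 AND mask = 210.8.68.0
207.247.82.65 AND mask = 207.247.82.0
No, different subnets (210.8.68.0 vs 207.247.82.0)


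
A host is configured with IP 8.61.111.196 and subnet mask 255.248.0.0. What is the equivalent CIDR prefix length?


Binary: 11111111.11111000.00000000.00000000
Count leading 1s
Prefix: /13


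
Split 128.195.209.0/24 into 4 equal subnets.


New prefix = 24 + 2 = 26
Each subnet has 64 addresses
  128.195.209.0/26
  128.195.209.64/26
  128.195.209.128/26
  128.195.209.192/26
Subnets: 128.195.209.0/26, 128.195.209.64/26, 128.195.209.128/26, 128.195.209.192/26
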